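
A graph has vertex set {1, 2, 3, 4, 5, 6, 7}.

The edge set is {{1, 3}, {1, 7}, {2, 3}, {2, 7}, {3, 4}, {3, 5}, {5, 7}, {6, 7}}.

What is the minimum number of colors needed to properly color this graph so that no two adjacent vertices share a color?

2

1 and 3 are adjacent, so at least 2 colors are needed.
2 colors suffice: color red → {3, 7}; color blue → {1, 2, 4, 5, 6}. No two adjacent vertices share a color.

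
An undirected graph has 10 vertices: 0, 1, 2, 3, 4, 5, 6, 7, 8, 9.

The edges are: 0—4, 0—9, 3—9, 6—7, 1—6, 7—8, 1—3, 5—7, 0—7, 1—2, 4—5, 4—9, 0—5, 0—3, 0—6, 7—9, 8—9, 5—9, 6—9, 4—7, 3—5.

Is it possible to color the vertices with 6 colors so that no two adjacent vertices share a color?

Yes

The chromatic number is 5. 0, 4, 5, 7, 9 form a clique, so at least 5 colors are needed.
5 colors suffice: color a → {1, 9}; color b → {0, 2, 8}; color c → {3, 7}; color d → {5, 6}; color e → {4}.
Since 6 ≥ 5, a proper 6-coloring certainly exists.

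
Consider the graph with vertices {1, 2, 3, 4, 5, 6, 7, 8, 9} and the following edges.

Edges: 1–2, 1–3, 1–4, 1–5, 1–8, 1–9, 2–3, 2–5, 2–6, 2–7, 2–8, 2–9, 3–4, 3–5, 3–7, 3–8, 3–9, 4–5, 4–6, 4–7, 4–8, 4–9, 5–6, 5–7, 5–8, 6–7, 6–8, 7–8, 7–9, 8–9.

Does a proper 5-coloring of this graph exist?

Yes

The chromatic number is 5. 2, 5, 6, 7, 8 are pairwise adjacent (a clique of size 5), so at least 5 colors are needed.
5 colors suffice: color a → {8}; color b → {1, 7}; color c → {5, 9}; color d → {3, 6}; color e → {2, 4}.
That is already a proper 5-coloring.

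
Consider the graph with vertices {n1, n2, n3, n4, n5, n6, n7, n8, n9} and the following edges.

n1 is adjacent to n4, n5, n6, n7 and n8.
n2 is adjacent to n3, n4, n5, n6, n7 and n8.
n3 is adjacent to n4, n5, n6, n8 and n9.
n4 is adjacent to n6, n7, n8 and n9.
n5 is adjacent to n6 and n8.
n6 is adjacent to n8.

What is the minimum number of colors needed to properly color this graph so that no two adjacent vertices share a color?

5

n2, n3, n5, n6, n8 form a clique, so at least 5 colors are needed.
One proper 5-coloring: n1=B, n2=B, n3=P, n4=R, n5=R, n6=G, n7=G, n8=Y, n9=B. Each edge has distinct colors on its endpoints.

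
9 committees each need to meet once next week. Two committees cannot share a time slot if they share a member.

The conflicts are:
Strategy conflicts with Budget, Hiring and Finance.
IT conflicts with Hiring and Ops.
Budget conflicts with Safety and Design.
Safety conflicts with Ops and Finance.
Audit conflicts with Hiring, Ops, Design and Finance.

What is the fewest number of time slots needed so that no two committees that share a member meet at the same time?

The cycle Design-Audit-Hiring-Strategy-Budget-Design has odd length 5, so it cannot be 2-colored; at least 3 time slots are needed.
A valid assignment using 3 time slots: Strategy=1, IT=1, Budget=2, Safety=1, Audit=1, Hiring=2, Ops=2, Design=3, Finance=2. Every pair that conflicts lands in different time slots.

3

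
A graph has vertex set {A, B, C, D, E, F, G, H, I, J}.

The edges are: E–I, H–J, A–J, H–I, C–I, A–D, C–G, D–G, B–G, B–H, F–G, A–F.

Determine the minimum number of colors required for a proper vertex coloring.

3

The cycle I-C-G-B-H-I has odd length 5, so it cannot be 2-colored; at least 3 colors are needed.
A valid assignment using 3 colors: A=1, B=2, C=3, D=2, E=1, F=2, G=1, H=1, I=2, J=2. Each edge has distinct colors on its endpoints.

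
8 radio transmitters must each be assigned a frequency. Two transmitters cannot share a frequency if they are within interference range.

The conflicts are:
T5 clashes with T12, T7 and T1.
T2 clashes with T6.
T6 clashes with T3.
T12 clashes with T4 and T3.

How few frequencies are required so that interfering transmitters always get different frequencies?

2

T5 and T12 conflict, so at least 2 frequencies are needed.
2 frequencies suffice: frequency 1 → {T6, T12, T7, T1}; frequency 2 → {T5, T2, T4, T3}. No two conflicting transmitters share a frequency.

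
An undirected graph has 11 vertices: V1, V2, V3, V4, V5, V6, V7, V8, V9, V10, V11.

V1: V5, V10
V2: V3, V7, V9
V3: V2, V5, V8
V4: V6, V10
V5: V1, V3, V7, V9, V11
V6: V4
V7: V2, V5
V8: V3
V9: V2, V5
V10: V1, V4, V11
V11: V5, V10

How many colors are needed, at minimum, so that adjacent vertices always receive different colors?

V2 and V7 are adjacent, so at least 2 colors are needed.
2 colors suffice: color 1 → {V2, V5, V6, V8, V10}; color 2 → {V1, V3, V4, V7, V9, V11}. No two adjacent vertices share a color.

2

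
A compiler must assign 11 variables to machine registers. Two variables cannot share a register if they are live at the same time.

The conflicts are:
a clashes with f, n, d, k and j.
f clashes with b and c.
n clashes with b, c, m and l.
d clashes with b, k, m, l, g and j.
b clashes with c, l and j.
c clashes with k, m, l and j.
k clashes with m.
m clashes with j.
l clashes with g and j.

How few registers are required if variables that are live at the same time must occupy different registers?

4

n, b, c, l pairwise conflict, so at least 4 registers are needed.
Using 4 registers: a=2, f=4, n=4, d=1, b=3, c=1, k=3, m=2, l=2, g=3, j=4. No two conflicting variables share a register.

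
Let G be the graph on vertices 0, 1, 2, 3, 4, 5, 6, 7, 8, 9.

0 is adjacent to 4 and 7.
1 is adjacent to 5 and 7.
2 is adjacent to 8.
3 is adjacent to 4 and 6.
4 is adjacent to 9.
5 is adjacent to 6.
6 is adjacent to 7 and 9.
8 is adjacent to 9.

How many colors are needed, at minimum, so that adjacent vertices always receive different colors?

3

The cycle 6-7-0-4-9-6 has odd length 5, so it cannot be 2-colored; at least 3 colors are needed.
3 colors suffice: 0=green, 1=red, 2=blue, 3=blue, 4=red, 5=blue, 6=red, 7=blue, 8=red, 9=blue. Every edge joins two different colors.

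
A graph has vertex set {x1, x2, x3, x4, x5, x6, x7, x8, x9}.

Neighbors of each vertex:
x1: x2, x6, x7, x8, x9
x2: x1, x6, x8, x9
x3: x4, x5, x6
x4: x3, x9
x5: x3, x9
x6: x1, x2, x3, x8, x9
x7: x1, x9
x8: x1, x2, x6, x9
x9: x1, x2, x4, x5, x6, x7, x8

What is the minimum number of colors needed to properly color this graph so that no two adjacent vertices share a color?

5

x1, x2, x6, x8, x9 are mutually adjacent (a clique of size 5), so at least 5 colors are needed.
5 colors suffice: color 1 → {x3, x9}; color 2 → {x4, x5, x6, x7}; color 3 → {x1}; color 4 → {x2}; color 5 → {x8}. Every edge joins two different colors.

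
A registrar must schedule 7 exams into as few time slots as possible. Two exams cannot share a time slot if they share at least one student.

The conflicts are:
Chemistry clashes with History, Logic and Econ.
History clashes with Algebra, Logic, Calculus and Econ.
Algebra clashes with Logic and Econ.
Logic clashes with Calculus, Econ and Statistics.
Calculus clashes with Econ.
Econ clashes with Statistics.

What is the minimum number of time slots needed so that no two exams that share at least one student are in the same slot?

4

Chemistry, History, Logic, Econ are mutually in conflict, so at least 4 time slots are needed.
Using 4 time slots: Chemistry=4, History=3, Algebra=4, Logic=1, Calculus=4, Econ=2, Statistics=3. Every pair that conflicts lands in different time slots.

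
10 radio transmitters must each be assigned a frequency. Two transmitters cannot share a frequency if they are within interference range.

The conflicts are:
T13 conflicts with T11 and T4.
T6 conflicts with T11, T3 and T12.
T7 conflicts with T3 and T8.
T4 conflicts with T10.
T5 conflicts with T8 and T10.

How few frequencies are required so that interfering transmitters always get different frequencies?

3

The cycle T3-T6-T11-T13-T4-T10-T5-T8-T7-T3 has odd length 9, so it cannot be 2-colored; at least 3 frequencies are needed.
3 frequencies suffice: frequency 1 → {T6, T7, T4, T5}; frequency 2 → {T13, T3, T12, T8, T10}; frequency 3 → {T11}. Each listed conflict is separated.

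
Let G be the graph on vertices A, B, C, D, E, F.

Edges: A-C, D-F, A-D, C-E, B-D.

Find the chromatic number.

D and F are adjacent, so at least 2 colors are needed.
2 colors suffice: color red → {C, D}; color blue → {A, B, E, F}. Every edge joins two different colors.

2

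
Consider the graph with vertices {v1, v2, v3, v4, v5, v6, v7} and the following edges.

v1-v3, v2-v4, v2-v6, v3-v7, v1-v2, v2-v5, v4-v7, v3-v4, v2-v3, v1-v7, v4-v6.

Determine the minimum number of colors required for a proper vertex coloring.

v1, v2, v3 form a triangle, so at least 3 colors are needed.
3 colors suffice: color 1 → {v2, v7}; color 2 → {v3, v5, v6}; color 3 → {v1, v4}. Each edge has distinct colors on its endpoints.

3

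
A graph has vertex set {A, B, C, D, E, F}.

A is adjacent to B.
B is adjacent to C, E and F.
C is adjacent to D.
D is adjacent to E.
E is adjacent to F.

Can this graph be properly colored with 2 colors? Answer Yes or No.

No

B, E, F are pairwise adjacent, so at least 3 colors are needed.
So 2 colors are not enough.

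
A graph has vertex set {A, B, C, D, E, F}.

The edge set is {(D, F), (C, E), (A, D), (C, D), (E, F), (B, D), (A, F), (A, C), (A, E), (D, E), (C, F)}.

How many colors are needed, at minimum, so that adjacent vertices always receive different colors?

A, C, D, E, F form a clique, so at least 5 colors are needed.
5 colors suffice: color 1 → {D}; color 2 → {B, F}; color 3 → {E}; color 4 → {A}; color 5 → {C}. Every edge joins two different colors.

5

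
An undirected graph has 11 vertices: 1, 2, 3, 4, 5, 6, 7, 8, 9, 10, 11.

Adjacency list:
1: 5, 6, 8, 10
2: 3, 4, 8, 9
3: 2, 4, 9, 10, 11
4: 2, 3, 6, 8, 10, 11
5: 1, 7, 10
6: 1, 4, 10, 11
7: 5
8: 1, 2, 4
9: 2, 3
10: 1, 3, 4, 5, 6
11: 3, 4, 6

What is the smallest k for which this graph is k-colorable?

3

4, 6, 11 form a triangle, so at least 3 colors are needed.
A valid assignment using 3 colors: 1=a, 2=b, 3=c, 4=a, 5=c, 6=c, 7=a, 8=c, 9=a, 10=b, 11=b. Each edge has distinct colors on its endpoints.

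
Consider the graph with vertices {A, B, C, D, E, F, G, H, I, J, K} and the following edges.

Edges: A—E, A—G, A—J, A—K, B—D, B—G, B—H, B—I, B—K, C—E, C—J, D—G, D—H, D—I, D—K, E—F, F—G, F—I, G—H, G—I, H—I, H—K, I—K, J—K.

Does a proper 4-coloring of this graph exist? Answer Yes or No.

No

B, D, G, H, I are mutually adjacent (a clique of size 5), so at least 5 colors are needed.
So 4 colors are not enough.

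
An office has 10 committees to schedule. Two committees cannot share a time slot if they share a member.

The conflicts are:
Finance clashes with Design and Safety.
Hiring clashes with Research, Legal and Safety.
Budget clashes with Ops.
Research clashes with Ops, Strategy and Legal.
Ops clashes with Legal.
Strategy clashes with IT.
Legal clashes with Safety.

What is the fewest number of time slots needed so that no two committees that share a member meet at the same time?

3

Hiring, Research, Legal are mutually in conflict, so at least 3 time slots are needed.
3 time slots suffice: time slot 1 → {Budget, Design, Research, IT, Safety}; time slot 2 → {Finance, Strategy, Legal}; time slot 3 → {Hiring, Ops}. Each listed conflict is separated.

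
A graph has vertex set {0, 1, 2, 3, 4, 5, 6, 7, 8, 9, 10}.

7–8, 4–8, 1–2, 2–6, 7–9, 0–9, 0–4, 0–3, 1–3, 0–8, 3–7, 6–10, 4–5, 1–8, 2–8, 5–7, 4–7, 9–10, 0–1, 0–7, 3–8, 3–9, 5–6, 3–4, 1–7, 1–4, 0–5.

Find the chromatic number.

0, 1, 3, 4, 7, 8 are pairwise adjacent (a clique of size 6), so at least 6 colors are needed.
6 colors suffice: color a → {0, 6}; color b → {2, 7, 10}; color c → {5, 8, 9}; color d → {1}; color e → {4}; color f → {3}. Each edge has distinct colors on its endpoints.

6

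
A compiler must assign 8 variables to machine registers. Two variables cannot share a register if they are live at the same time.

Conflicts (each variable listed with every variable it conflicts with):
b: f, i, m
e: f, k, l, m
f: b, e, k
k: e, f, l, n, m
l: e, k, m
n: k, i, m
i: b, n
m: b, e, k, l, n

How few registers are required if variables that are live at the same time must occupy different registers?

4

e, k, l, m are mutually in conflict, so at least 4 registers are needed.
4 registers suffice: register 1 → {b, k}; register 2 → {f, i, m}; register 3 → {e, n}; register 4 → {l}. Every pair that conflicts lands in different registers.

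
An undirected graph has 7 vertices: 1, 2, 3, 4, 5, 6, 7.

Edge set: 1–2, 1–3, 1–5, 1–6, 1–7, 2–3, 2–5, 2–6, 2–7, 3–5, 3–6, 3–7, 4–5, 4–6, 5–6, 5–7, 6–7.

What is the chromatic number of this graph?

1, 2, 3, 5, 6, 7 are pairwise adjacent (a clique of size 6), so at least 6 colors are needed.
One proper 6-coloring: 1=e, 2=d, 3=f, 4=c, 5=a, 6=b, 7=c. No two adjacent vertices share a color.

6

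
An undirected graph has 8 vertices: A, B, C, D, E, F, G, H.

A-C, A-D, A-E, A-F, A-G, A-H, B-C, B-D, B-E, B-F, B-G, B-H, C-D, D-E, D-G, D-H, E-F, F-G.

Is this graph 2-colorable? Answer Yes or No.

No

B, E, F are pairwise adjacent, so at least 3 colors are needed.
So 2 colors are not enough.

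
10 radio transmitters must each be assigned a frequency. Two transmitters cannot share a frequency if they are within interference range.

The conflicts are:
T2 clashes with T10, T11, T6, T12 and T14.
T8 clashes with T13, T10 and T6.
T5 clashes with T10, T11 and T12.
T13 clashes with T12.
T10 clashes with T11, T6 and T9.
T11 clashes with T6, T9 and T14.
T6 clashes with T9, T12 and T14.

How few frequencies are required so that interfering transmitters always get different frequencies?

4

T2, T10, T11, T6 are mutually in conflict, so at least 4 frequencies are needed.
4 frequencies suffice: T2=4, T8=2, T5=1, T13=1, T10=3, T11=2, T6=1, T9=4, T12=2, T14=3. No two conflicting transmitters share a frequency.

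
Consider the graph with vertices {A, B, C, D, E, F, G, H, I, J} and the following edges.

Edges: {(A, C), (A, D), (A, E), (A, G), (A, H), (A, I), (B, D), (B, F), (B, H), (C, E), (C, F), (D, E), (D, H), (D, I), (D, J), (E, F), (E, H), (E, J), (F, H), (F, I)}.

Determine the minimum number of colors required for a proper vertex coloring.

A, D, E, H are pairwise adjacent (a clique of size 4), so at least 4 colors are needed.
A valid assignment using 4 colors: A=2, B=1, C=3, D=3, E=1, F=2, G=1, H=4, I=1, J=2. Every edge joins two different colors.

4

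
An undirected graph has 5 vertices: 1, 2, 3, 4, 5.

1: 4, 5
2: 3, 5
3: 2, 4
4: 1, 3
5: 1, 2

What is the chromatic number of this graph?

The cycle 5-1-4-3-2-5 has odd length 5, so it cannot be 2-colored; at least 3 colors are needed.
One proper 3-coloring: 1=blue, 2=green, 3=blue, 4=red, 5=red. Each edge has distinct colors on its endpoints.

3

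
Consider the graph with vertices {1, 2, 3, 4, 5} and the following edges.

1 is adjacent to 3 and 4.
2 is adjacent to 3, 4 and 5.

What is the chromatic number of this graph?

2

1 and 3 are adjacent, so at least 2 colors are needed.
2 colors suffice: color a → {1, 2}; color b → {3, 4, 5}. No two adjacent vertices share a color.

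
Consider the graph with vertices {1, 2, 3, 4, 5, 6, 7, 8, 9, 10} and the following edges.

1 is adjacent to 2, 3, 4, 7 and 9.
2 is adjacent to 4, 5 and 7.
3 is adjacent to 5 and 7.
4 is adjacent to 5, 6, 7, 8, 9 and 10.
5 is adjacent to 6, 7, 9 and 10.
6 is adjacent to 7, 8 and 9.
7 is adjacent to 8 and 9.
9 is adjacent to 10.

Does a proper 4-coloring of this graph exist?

4, 5, 6, 7, 9 form a clique, so at least 5 colors are needed.
So 4 colors are not enough.

No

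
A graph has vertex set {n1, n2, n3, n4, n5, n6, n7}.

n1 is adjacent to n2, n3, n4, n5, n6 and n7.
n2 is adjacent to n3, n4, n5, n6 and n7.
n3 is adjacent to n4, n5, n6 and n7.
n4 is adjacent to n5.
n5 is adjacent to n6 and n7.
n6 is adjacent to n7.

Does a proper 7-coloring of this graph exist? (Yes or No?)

Yes

The chromatic number is 6. n1, n2, n3, n5, n6, n7 are pairwise adjacent (a clique of size 6), so at least 6 colors are needed.
6 colors suffice: color 1 → {n2}; color 2 → {n3}; color 3 → {n1}; color 4 → {n5}; color 5 → {n4, n7}; color 6 → {n6}.
Since 7 ≥ 6, a proper 7-coloring certainly exists.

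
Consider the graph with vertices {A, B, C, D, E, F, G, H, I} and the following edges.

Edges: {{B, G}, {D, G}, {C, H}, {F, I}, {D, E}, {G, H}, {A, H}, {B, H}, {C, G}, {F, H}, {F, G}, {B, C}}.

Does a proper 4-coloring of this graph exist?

The chromatic number is 4. B, C, G, H form a clique, so at least 4 colors are needed.
4 colors suffice: color 1 → {D, H, I}; color 2 → {A, E, G}; color 3 → {C, F}; color 4 → {B}.
That is already a proper 4-coloring.

Yes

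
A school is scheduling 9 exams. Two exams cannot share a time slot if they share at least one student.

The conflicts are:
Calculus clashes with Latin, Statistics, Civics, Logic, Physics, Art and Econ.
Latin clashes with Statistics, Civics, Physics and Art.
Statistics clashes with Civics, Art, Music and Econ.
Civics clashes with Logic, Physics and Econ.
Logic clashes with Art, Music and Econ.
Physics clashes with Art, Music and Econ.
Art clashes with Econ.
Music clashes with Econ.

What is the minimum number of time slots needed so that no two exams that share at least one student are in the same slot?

Calculus, Statistics, Civics, Econ all conflict with each other, so at least 4 time slots are needed.
A valid assignment using 4 time slots: Calculus=1, Latin=2, Statistics=3, Civics=4, Logic=3, Physics=3, Art=4, Music=1, Econ=2. Every pair that conflicts lands in different time slots.

4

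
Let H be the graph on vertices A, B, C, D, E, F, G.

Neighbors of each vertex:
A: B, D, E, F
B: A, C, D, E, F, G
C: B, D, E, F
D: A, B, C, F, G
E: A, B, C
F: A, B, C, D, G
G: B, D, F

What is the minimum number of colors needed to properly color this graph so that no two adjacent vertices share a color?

4

B, D, F, G are mutually adjacent (a clique of size 4), so at least 4 colors are needed.
A valid assignment using 4 colors: A=4, B=1, C=4, D=3, E=2, F=2, G=4. Each edge has distinct colors on its endpoints.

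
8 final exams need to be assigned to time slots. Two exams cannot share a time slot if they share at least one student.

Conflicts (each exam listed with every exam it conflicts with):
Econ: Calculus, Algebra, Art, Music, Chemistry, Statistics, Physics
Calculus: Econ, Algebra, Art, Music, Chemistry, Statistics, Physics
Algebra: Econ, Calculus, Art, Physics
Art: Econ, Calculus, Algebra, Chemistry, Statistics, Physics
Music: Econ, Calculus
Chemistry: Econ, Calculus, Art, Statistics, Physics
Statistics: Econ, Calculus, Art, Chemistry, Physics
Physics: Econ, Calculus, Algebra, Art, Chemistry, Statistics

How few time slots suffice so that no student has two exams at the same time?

6

Econ, Calculus, Art, Chemistry, Statistics, Physics are mutually in conflict, so at least 6 time slots are needed.
6 time slots suffice: Econ=1, Calculus=2, Algebra=5, Art=4, Music=3, Chemistry=5, Statistics=6, Physics=3. Every pair that conflicts lands in different time slots.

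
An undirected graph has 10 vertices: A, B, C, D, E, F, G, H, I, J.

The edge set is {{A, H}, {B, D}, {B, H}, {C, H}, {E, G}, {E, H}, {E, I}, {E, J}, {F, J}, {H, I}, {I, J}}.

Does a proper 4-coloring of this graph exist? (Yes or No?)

The chromatic number is 3. E, I, J form a triangle, so at least 3 colors are needed.
One proper 3-coloring: A=2, B=2, C=2, D=1, E=2, F=2, G=1, H=1, I=3, J=1.
Since 4 ≥ 3, a proper 4-coloring certainly exists.

Yes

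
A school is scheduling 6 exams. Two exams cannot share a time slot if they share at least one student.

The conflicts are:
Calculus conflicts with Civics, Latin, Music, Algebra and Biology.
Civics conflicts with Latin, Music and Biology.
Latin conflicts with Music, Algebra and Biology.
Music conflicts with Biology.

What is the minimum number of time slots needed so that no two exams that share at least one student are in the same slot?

5

Calculus, Civics, Latin, Music, Biology are mutually in conflict, so at least 5 time slots are needed.
Using 5 time slots: Calculus=2, Civics=3, Latin=1, Music=4, Algebra=3, Biology=5. No two conflicting exams share a time slot.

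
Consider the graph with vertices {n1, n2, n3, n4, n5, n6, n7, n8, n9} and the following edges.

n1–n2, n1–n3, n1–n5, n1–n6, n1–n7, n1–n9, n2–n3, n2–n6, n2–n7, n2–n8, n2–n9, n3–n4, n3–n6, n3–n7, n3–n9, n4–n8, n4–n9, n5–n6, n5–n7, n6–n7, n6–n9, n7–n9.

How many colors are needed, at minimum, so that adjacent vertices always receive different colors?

n1, n2, n3, n6, n7, n9 form a clique, so at least 6 colors are needed.
6 colors suffice: n1=1, n2=3, n3=5, n4=1, n5=3, n6=4, n7=2, n8=2, n9=6. No two adjacent vertices share a color.

6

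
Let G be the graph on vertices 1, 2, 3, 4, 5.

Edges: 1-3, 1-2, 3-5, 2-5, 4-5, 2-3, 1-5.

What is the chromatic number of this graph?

4

1, 2, 3, 5 form a clique, so at least 4 colors are needed.
A valid assignment using 4 colors: 1=blue, 2=green, 3=yellow, 4=blue, 5=red. No two adjacent vertices share a color.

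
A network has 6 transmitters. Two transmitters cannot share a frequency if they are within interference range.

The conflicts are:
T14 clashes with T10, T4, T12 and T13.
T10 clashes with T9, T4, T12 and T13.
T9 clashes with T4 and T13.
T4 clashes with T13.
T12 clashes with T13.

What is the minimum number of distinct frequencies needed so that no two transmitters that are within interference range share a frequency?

4

T14, T10, T4, T13 all conflict with each other, so at least 4 frequencies are needed.
4 frequencies suffice: T14=4, T10=2, T9=4, T4=3, T12=3, T13=1. No two conflicting transmitters share a frequency.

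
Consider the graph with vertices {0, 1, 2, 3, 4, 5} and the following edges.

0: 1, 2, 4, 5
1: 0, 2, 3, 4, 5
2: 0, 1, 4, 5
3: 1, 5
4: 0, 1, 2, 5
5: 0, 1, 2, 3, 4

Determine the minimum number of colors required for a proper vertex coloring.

0, 1, 2, 4, 5 are pairwise adjacent (a clique of size 5), so at least 5 colors are needed.
5 colors suffice: color a → {5}; color b → {1}; color c → {3, 4}; color d → {0}; color e → {2}. Each edge has distinct colors on its endpoints.

5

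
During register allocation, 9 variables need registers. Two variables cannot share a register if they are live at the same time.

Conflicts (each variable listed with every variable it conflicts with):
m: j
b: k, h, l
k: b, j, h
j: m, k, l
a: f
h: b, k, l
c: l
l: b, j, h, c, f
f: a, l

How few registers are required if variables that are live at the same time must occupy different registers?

b, h, l all conflict with each other, so at least 3 registers are needed.
3 registers suffice: register 1 → {m, k, a, l}; register 2 → {b, j, c, f}; register 3 → {h}. No two conflicting variables share a register.

3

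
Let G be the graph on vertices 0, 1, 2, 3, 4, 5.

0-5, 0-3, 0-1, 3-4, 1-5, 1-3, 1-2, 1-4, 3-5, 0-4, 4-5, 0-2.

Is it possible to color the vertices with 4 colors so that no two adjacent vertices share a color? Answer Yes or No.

No

0, 1, 3, 4, 5 form a clique, so at least 5 colors are needed.
So 4 colors are not enough.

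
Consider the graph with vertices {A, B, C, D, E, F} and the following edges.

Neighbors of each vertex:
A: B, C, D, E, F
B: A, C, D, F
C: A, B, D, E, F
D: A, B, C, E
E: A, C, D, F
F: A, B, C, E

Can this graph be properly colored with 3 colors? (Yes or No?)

A, B, C, D are pairwise adjacent (a clique of size 4), so at least 4 colors are needed.
So 3 colors are not enough.

No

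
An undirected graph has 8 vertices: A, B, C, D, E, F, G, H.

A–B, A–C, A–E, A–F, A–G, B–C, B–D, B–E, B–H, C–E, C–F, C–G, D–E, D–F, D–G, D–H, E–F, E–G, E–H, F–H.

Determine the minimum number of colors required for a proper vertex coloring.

A, C, E, G are pairwise adjacent (a clique of size 4), so at least 4 colors are needed.
A valid assignment using 4 colors: A=3, B=2, C=4, D=3, E=1, F=2, G=2, H=4. Every edge joins two different colors.

4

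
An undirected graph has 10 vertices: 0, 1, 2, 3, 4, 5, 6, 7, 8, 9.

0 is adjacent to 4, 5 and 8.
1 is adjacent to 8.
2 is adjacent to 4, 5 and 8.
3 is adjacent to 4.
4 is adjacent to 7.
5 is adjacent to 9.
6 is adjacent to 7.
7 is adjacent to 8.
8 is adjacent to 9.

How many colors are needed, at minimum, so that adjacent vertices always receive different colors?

3 and 4 are adjacent, so at least 2 colors are needed.
2 colors suffice: 0=blue, 1=blue, 2=blue, 3=blue, 4=red, 5=red, 6=red, 7=blue, 8=red, 9=blue. Every edge joins two different colors.

2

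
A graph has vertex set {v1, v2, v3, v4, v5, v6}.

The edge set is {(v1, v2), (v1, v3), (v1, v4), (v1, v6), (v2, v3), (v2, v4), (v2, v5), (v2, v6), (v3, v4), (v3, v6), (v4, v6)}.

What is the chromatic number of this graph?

v1, v2, v3, v4, v6 are pairwise adjacent (a clique of size 5), so at least 5 colors are needed.
5 colors suffice: color 1 → {v2}; color 2 → {v5, v6}; color 3 → {v4}; color 4 → {v1}; color 5 → {v3}. Each edge has distinct colors on its endpoints.

5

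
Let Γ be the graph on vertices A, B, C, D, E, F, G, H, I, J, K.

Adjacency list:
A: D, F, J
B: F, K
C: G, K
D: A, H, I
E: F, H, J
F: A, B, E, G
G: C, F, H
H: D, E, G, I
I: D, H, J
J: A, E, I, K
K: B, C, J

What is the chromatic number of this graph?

3

D, H, I are pairwise adjacent, so at least 3 colors are needed.
3 colors suffice: color 1 → {C, F, H, J}; color 2 → {A, E, G, I, K}; color 3 → {B, D}. Each edge has distinct colors on its endpoints.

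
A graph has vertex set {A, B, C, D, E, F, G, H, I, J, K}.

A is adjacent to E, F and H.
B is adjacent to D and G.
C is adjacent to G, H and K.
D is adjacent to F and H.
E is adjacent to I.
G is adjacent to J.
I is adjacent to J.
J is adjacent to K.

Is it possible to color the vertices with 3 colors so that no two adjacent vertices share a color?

The chromatic number is 3. The cycle B-G-C-H-D-B has odd length 5, so it cannot be 2-colored; at least 3 colors are needed.
3 colors suffice: color red → {A, D, G, I, K}; color blue → {B, C, E, F, J}; color green → {H}.
That is already a proper 3-coloring.

Yes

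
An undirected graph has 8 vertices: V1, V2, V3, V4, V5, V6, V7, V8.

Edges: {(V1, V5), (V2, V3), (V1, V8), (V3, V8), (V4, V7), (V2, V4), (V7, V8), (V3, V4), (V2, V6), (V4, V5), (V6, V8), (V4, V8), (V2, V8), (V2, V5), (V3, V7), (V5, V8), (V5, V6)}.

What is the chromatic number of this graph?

4

V3, V4, V7, V8 are pairwise adjacent (a clique of size 4), so at least 4 colors are needed.
4 colors suffice: color 1 → {V8}; color 2 → {V1, V4, V6}; color 3 → {V3, V5}; color 4 → {V2, V7}. No two adjacent vertices share a color.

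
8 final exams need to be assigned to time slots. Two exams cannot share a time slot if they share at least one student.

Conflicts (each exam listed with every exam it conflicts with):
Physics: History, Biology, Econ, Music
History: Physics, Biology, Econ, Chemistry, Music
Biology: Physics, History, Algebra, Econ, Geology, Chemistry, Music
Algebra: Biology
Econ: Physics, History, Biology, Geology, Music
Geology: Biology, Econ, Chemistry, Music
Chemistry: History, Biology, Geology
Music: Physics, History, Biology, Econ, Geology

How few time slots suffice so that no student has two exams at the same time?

Physics, History, Biology, Econ, Music all conflict with each other, so at least 5 time slots are needed.
5 time slots suffice: time slot 1 → {Biology}; time slot 2 → {Algebra, Chemistry, Music}; time slot 3 → {Econ}; time slot 4 → {History, Geology}; time slot 5 → {Physics}. Each listed conflict is separated.

5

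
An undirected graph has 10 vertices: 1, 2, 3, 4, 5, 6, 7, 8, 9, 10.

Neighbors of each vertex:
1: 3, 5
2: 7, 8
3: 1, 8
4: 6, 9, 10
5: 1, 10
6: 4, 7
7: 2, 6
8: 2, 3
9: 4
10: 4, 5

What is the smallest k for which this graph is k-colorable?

3

The cycle 2-8-3-1-5-10-4-6-7-2 has odd length 9, so it cannot be 2-colored; at least 3 colors are needed.
3 colors suffice: color red → {3, 4, 5, 7}; color blue → {1, 2, 6, 9, 10}; color green → {8}. No two adjacent vertices share a color.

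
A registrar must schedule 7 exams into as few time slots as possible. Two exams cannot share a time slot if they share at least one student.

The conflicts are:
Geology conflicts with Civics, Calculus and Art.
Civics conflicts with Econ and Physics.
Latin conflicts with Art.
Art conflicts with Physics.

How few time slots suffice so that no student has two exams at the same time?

Geology and Art conflict, so at least 2 time slots are needed.
2 time slots suffice: time slot 1 → {Geology, Latin, Econ, Physics}; time slot 2 → {Civics, Calculus, Art}. No two conflicting exams share a time slot.

2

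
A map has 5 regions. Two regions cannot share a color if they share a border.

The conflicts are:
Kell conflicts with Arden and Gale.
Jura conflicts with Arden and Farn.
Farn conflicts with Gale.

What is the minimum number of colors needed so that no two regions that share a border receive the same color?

3

The cycle Gale-Kell-Arden-Jura-Farn-Gale has odd length 5, so it cannot be 2-colored; at least 3 colors are needed.
3 colors suffice: color 1 → {Arden, Gale}; color 2 → {Kell, Farn}; color 3 → {Jura}. Each listed conflict is separated.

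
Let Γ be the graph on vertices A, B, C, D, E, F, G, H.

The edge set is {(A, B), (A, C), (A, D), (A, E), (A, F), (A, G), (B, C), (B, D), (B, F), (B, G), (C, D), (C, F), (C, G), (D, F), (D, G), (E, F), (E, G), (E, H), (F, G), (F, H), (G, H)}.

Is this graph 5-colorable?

No

A, B, C, D, F, G are mutually adjacent (a clique of size 6), so at least 6 colors are needed.
So 5 colors are not enough.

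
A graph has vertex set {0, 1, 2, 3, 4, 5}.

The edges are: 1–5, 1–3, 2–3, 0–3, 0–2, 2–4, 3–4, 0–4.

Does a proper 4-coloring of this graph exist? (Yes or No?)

Yes

The chromatic number is 4. 0, 2, 3, 4 form a clique, so at least 4 colors are needed.
One proper 4-coloring: 0=yellow, 1=blue, 2=green, 3=red, 4=blue, 5=red.
That is already a proper 4-coloring.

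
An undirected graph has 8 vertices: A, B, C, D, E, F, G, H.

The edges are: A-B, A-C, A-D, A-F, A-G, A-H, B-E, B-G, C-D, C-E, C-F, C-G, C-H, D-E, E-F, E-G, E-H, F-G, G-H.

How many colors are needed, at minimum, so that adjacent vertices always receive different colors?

A, C, G, H are mutually adjacent (a clique of size 4), so at least 4 colors are needed.
4 colors suffice: color red → {B, C}; color blue → {D, G}; color green → {A, E}; color yellow → {F, H}. No two adjacent vertices share a color.

4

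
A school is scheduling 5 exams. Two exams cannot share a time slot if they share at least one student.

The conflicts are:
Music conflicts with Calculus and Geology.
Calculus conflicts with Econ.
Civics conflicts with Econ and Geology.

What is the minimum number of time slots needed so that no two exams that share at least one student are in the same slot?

3

The cycle Econ-Calculus-Music-Geology-Civics-Econ has odd length 5, so it cannot be 2-colored; at least 3 time slots are needed.
A valid assignment using 3 time slots: Music=1, Calculus=2, Civics=3, Econ=1, Geology=2. No two conflicting exams share a time slot.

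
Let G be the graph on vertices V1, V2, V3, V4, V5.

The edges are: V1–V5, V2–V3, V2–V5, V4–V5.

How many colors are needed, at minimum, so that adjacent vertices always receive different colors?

2

V2 and V3 are adjacent, so at least 2 colors are needed.
2 colors suffice: V1=2, V2=2, V3=1, V4=2, V5=1. No two adjacent vertices share a color.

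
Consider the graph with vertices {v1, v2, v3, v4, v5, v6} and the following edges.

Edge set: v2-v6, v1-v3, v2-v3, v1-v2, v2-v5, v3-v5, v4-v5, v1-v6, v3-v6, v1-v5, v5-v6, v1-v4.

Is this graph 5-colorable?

The chromatic number is 5. v1, v2, v3, v5, v6 are pairwise adjacent (a clique of size 5), so at least 5 colors are needed.
5 colors suffice: v1=red, v2=purple, v3=green, v4=green, v5=blue, v6=yellow.
That is already a proper 5-coloring.

Yes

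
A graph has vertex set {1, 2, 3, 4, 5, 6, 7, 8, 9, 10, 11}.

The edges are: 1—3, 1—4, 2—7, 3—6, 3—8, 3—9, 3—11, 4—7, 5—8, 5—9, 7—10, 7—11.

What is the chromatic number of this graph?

3

The cycle 3-11-7-4-1-3 has odd length 5, so it cannot be 2-colored; at least 3 colors are needed.
One proper 3-coloring: 1=green, 2=blue, 3=red, 4=blue, 5=red, 6=blue, 7=red, 8=blue, 9=blue, 10=blue, 11=blue. Each edge has distinct colors on its endpoints.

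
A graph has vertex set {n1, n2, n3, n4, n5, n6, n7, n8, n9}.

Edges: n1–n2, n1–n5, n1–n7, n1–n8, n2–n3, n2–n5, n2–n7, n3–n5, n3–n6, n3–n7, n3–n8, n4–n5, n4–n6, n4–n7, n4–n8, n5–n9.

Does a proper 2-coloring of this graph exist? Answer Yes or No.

n2, n3, n5 form a triangle, so at least 3 colors are needed.
So 2 colors are not enough.

No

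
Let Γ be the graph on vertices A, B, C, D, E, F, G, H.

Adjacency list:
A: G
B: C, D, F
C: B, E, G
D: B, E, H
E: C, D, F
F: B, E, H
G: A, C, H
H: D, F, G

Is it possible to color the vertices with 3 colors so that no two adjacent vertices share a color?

Yes

The chromatic number is 3. The cycle C-B-F-H-G-C has odd length 5, so it cannot be 2-colored; at least 3 colors are needed.
3 colors suffice: color 1 → {D, F, G}; color 2 → {A, B, E, H}; color 3 → {C}.
That is already a proper 3-coloring.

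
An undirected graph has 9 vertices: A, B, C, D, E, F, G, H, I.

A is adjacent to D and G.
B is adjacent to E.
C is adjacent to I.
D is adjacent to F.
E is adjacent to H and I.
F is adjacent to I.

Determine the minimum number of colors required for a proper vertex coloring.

A and G are adjacent, so at least 2 colors are needed.
One proper 2-coloring: A=2, B=1, C=2, D=1, E=2, F=2, G=1, H=1, I=1. No two adjacent vertices share a color.

2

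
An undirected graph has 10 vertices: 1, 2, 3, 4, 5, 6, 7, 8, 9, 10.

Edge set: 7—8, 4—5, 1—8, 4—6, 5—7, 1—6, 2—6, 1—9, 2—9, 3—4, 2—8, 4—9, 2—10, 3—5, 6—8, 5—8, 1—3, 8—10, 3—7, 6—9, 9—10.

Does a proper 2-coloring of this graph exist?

No

3, 5, 7 are pairwise adjacent, so at least 3 colors are needed.
So 2 colors are not enough.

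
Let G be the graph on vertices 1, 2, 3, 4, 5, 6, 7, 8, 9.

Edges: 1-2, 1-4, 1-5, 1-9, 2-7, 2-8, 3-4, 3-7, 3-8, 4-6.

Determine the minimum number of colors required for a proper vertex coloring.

The cycle 7-3-4-1-2-7 has odd length 5, so it cannot be 2-colored; at least 3 colors are needed.
3 colors suffice: color a → {1, 3, 6}; color b → {2, 4, 5, 9}; color c → {7, 8}. No two adjacent vertices share a color.

3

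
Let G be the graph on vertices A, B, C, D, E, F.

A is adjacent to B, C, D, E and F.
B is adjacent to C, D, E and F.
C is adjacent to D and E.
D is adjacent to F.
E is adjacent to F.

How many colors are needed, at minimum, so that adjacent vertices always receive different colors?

4

A, B, C, D form a clique, so at least 4 colors are needed.
A valid assignment using 4 colors: A=blue, B=red, C=yellow, D=green, E=green, F=yellow. No two adjacent vertices share a color.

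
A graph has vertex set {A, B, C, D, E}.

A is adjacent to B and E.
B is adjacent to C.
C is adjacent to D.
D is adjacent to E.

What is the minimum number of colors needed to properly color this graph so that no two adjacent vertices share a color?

The cycle B-A-E-D-C-B has odd length 5, so it cannot be 2-colored; at least 3 colors are needed.
3 colors suffice: color red → {B, E}; color blue → {A, C}; color green → {D}. Each edge has distinct colors on its endpoints.

3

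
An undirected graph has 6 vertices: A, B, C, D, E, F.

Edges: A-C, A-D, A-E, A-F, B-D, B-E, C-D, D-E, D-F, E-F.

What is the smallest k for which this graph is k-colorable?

A, D, E, F form a clique, so at least 4 colors are needed.
4 colors suffice: color red → {D}; color blue → {A, B}; color green → {C, E}; color yellow → {F}. No two adjacent vertices share a color.

4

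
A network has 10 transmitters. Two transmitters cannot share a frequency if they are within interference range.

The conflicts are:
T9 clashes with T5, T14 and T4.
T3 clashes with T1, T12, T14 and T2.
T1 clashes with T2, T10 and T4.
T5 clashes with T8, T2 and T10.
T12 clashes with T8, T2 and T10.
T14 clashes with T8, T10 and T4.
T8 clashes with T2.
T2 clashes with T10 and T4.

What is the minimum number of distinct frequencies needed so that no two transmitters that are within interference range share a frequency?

T1, T2, T4 are mutually in conflict, so at least 3 frequencies are needed.
3 frequencies suffice: frequency 1 → {T9, T2}; frequency 2 → {T1, T5, T12, T14}; frequency 3 → {T3, T8, T10, T4}. Each listed conflict is separated.

3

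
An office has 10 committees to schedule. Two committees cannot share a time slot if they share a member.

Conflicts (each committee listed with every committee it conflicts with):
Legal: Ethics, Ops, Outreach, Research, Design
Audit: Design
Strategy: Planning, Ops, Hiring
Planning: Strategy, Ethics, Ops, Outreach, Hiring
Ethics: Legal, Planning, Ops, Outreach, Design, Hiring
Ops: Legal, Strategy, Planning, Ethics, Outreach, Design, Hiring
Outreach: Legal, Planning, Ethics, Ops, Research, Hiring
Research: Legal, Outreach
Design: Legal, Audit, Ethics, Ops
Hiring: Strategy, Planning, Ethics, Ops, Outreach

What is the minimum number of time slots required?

Planning, Ethics, Ops, Outreach, Hiring pairwise conflict, so at least 5 time slots are needed.
5 time slots suffice: time slot 1 → {Audit, Ops, Research}; time slot 2 → {Strategy, Outreach, Design}; time slot 3 → {Ethics}; time slot 4 → {Legal, Planning}; time slot 5 → {Hiring}. Each listed conflict is separated.

5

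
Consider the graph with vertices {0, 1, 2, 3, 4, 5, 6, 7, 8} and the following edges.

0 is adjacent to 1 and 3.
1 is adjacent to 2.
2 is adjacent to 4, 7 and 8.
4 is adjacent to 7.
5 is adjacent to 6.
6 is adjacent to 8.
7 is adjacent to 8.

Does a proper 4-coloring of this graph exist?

Yes

The chromatic number is 3. 2, 4, 7 form a triangle, so at least 3 colors are needed.
A valid assignment using 3 colors: 0=red, 1=blue, 2=red, 3=blue, 4=green, 5=blue, 6=red, 7=blue, 8=green.
Since 4 ≥ 3, a proper 4-coloring certainly exists.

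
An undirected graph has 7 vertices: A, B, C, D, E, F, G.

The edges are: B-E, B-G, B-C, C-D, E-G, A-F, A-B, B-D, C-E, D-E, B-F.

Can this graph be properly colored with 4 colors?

Yes

The chromatic number is 4. B, C, D, E form a clique, so at least 4 colors are needed.
4 colors suffice: color 1 → {B}; color 2 → {A, E}; color 3 → {D, F, G}; color 4 → {C}.
That is already a proper 4-coloring.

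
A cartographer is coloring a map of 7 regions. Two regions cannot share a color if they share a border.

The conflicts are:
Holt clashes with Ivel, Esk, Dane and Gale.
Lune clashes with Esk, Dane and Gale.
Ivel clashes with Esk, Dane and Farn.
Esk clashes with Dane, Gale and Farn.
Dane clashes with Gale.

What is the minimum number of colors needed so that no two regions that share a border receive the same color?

Lune, Esk, Dane, Gale are mutually in conflict, so at least 4 colors are needed.
4 colors suffice: Holt=3, Lune=3, Ivel=4, Esk=1, Dane=2, Gale=4, Farn=2. Each listed conflict is separated.

4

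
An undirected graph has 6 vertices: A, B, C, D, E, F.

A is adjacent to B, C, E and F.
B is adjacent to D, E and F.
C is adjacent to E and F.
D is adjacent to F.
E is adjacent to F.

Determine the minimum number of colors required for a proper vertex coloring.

4

A, C, E, F are mutually adjacent (a clique of size 4), so at least 4 colors are needed.
4 colors suffice: A=2, B=3, C=3, D=2, E=4, F=1. Every edge joins two different colors.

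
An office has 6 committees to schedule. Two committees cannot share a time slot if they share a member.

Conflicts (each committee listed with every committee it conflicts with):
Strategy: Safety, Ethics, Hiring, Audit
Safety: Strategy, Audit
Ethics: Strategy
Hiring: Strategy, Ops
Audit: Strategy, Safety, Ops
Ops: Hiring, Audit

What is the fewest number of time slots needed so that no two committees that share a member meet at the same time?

Strategy, Safety, Audit are mutually in conflict, so at least 3 time slots are needed.
3 time slots suffice: time slot 1 → {Strategy, Ops}; time slot 2 → {Ethics, Hiring, Audit}; time slot 3 → {Safety}. Every pair that conflicts lands in different time slots.

3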